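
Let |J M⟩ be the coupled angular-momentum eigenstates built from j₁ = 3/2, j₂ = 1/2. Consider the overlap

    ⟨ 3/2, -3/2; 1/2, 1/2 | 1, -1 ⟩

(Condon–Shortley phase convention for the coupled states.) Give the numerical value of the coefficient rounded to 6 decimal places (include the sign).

j₁+j₂−J=1  J+j₁−j₂=2  J−j₁+j₂=0  j₁+j₂+J+1=4
(j₁±m₁, j₂±m₂, J±M) = (0,3,1,0,0,2)
P² = 3
sum k=1..1:
  [1] −1/2 = -1/2
S = -1/2
C² = P²·S² = 3/4 ; C = -0.866025

−√(3/4) = -0.866025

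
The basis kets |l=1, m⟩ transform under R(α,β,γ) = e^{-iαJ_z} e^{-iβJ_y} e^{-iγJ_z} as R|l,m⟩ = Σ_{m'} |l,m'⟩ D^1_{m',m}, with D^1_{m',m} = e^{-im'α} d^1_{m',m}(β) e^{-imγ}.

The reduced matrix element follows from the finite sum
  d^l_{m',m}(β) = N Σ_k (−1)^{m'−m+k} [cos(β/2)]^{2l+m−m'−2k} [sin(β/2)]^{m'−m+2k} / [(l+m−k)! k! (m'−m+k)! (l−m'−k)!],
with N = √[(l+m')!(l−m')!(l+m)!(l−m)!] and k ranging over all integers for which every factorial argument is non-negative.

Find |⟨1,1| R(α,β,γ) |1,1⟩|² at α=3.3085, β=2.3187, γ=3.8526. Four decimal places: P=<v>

P=0.0256

First d^1_{1,1}(β=2.3187), then the phase factors e^{-i(1)α} and e^{-i(1)γ}:
c=cos(2.318700/2)=0.399935, s=sin(2.318700/2)=0.916543; N=√[2·1·2·1]=2.000000
The bounds max(0,m−m')=0 and min(l+m,l−m')=0 give 1 term
  k=0: (−1)^0·2.0000/(2)·0.3999^2·0.9165^0 = +0.159948
d^1_{1,1}(2.3187) = +0.159948
|D^1_{1,1}|² = |d^1_{1,1}(β)|² = (+0.159948)² = 0.025583 (the z-rotation phases have unit modulus)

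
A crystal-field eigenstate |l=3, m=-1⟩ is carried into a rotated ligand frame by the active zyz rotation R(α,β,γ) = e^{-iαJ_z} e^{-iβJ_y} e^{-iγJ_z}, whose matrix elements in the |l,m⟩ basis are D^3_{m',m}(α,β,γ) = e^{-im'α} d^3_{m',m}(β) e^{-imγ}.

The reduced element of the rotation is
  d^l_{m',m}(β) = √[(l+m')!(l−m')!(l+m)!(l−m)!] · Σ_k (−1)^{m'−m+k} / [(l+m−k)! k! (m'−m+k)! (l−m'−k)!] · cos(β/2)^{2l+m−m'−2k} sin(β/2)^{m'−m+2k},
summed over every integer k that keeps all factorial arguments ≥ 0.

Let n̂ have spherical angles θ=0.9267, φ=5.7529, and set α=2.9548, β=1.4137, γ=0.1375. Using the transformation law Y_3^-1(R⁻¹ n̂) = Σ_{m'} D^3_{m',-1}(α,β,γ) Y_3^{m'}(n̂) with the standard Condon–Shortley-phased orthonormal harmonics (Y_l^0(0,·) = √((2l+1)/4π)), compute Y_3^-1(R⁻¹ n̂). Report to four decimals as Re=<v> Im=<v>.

Need the full column D^3_{m',-1} for m'=−3..3 at α=2.9548, β=1.4137, γ=0.1375.
cos(β/2)=0.760411, sin(β/2)=0.649442
d^3_{-3,-1}: single k=2 term ⇒ +0.546161;  D = -0.498050+0.224137i
d^3_{-2,-1}: k∈[1..2] ⇒ +0.522136 -0.761722 = -0.239586;  D = -0.232940+0.056039i
d^3_{-1,-1}: k∈[0..2] ⇒ +0.193327 -1.128145 +0.617176 = -0.317642;  D = +0.317256-0.015651i
d^3_{0,-1}: k∈[0..2] ⇒ -0.571971 +1.251637 -0.304327 = +0.375339;  D = +0.371796+0.051447i
d^3_{1,-1}: k∈[0..2] ⇒ +0.846108 -0.822902 +0.075031 = +0.098238;  D = -0.093117-0.031302i
d^3_{2,-1}: k∈[0..1] ⇒ -0.761722 +0.277811 = -0.483911;  D = -0.422074-0.236692i
d^3_{3,-1}: single k=0 term ⇒ +0.398386;  D = -0.305246-0.256000i
Y_3^{m'}(θ=0.9267,φ=5.7529) and Σ D·Y over m':
  (-0.4981+0.2241i)·(-0.0043+0.2133i)  (-0.2329+0.0560i)·(+0.1916+0.3424i)  (+0.3173-0.0157i)·(+0.1790+0.1049i)  (+0.3718+0.0514i)·(-0.2683+0.0000i)  (-0.0931-0.0313i)·(-0.1790+0.1049i)  (-0.4221-0.2367i)·(+0.1916-0.3424i)  (-0.3052-0.2560i)·(+0.0043+0.2133i)
Y_3^-1(R⁻¹ n̂) = -0.239503-0.130724i

Re=-0.2395 Im=-0.1307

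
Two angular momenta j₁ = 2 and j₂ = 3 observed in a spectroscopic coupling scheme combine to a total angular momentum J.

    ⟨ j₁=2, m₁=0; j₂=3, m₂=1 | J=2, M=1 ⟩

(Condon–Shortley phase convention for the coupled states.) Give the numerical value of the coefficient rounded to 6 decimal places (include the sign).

+0.377964  (= +√(1/7))

triangle: 3!×1!×3!/8! = 36/40320
(j±m)!: 2!×2!×4!×2!×3!×1! = 1152
prefactor² = (2J+1)×Δ×N² = 36/7
  k=1: −1/(1!×2!×1!×3!×0!×0!) = -1/12
  k=2: +1/(2!×1!×0!×2!×1!×1!) = 1/4
Σ = 1/6  ⇒  CG² = 36/7×(1/6)² = 1/7
CG = +√(1/7) = +0.377964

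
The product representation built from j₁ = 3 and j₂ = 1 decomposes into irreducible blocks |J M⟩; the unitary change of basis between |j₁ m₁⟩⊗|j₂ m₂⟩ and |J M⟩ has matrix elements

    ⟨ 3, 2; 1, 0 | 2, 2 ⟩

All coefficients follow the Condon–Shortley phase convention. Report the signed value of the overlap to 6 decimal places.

√[5·2!4!0!/7! · 5!1!1!1!4!0!] = √(960/7)
  +(−1)^1/∏(1,1,0,0,4,0)! = -1/24  (running -1/24)
⟨..|..⟩ = √(960/7)·(-1/24) = -0.487950

-0.487950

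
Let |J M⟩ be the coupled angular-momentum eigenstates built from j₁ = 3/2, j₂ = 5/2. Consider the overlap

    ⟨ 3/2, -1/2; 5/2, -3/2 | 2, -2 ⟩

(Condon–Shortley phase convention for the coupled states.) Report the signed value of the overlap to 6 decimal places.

−√(8/21) = -0.617213

triangle: 2!·1!·3!/7! = 12/5040
(j±m)!: 1!·2!·1!·4!·0!·4! = 1152
prefactor² = (2J+1)·Δ·N² = 96/7
  k=1: −1/(1!·1!·1!·0!·0!·3!) = -1/6
Σ = -1/6  ⇒  CG² = 96/7·(-1/6)² = 8/21
CG = −√(8/21) = -0.617213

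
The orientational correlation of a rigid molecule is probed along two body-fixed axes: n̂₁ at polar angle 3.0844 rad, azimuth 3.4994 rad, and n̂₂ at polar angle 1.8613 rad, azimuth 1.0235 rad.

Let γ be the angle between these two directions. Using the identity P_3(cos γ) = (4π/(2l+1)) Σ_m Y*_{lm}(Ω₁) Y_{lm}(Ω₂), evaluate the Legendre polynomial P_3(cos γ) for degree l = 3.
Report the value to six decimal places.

Summing Y*_{l m}(θ₁,φ₁)·Y_{l m}(θ₂,φ₂) over m ∈ [−3, 3]; prefactor 4π/(2·3+1) = 1.795196:
  [-3]  conj(Y_{3,-3})(Ω₁) = -0.000037-0.000068i ; Y_{3,-3}(Ω₂) = -0.366018-0.026065i ; Δ = +0.000012+0.000026i
  [-2]  conj(Y_{3,-2})(Ω₁) = -0.002516-0.002187i ; Y_{3,-2}(Ω₂) = +0.123181+0.238818i ; Δ = +0.000212-0.000870i
  [-1]  conj(Y_{3,-1})(Ω₁) = -0.068931-0.025773i ; Y_{3,-1}(Ω₂) = -0.095031+0.155943i ; Δ = +0.010570-0.008300i
  [+0]  conj(Y_{3,0})(Ω₁) = -0.739046-0.000000i ; Y_{3,0}(Ω₂) = +0.276823+0.000000i ; Δ = -0.204585-0.000000i
  [+1]  conj(Y_{3,1})(Ω₁) = +0.068931-0.025773i ; Y_{3,1}(Ω₂) = +0.095031+0.155943i ; Δ = +0.010570+0.008300i
  [+2]  conj(Y_{3,2})(Ω₁) = -0.002516+0.002187i ; Y_{3,2}(Ω₂) = +0.123181-0.238818i ; Δ = +0.000212+0.000870i
  [+3]  conj(Y_{3,3})(Ω₁) = +0.000037-0.000068i ; Y_{3,3}(Ω₂) = +0.366018-0.026065i ; Δ = +0.000012-0.000026i
Σ over m = -0.182997-0.000000i; ×(4π/7) → -0.328515-0.000000i. Real part: -0.328515

-0.328515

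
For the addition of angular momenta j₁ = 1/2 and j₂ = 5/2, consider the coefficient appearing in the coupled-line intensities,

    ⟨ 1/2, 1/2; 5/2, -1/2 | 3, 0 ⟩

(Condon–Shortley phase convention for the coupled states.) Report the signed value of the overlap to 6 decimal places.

√[7·0!1!5!/7! · 1!0!2!3!3!3!] = √(72)
  +(−1)^0/∏(0,0,0,2,1,3)! = 1/12  (running 1/12)
⟨..|..⟩ = √(72)·(1/12) = +0.707107

+√(1/2) = +0.707107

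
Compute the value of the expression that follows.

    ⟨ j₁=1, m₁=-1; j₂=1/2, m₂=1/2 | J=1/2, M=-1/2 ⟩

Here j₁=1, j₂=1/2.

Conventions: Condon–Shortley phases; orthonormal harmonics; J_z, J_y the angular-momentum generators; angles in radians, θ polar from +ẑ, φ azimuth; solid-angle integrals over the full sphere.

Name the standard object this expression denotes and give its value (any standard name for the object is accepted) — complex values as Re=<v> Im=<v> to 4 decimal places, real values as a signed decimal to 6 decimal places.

This is a Clebsch–Gordan (vector-coupling) coefficient.
√[2·1!1!0!/3! · 0!2!1!0!0!1!] = √(2/3)
  +(−1)^1/∏(1,0,1,0,0,0)! = -1  (running -1)
⟨..|..⟩ = √(2/3)·(-1) = -0.816497

Clebsch–Gordan coefficient, −√(2/3) ≈ -0.816497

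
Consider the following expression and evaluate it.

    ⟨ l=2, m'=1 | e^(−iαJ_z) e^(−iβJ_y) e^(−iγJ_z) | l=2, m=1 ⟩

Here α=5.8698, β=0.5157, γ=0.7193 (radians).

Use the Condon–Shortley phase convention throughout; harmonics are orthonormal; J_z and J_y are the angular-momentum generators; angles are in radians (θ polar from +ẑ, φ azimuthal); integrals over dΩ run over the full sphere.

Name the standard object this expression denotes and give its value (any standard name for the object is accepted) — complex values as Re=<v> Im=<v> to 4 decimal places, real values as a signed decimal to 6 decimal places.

This is a Wigner D-matrix element — the rotation-matrix element ⟨l m'| R(α,β,γ) |l m⟩ in the angular-momentum basis.
First d^2_{1,1}(β=0.5157), then the phase factors e^{-i(1)α} and e^{-i(1)γ}:
Half-angle: c=0.966940, s=0.255002. N=√(6·1·6·1)=6.000000
Admissible k: 0..1 (factorial args all ≥0)
  k=0: (−1)^0·6.0000/(6)·0.9669^4·0.2550^0 = +0.874176
  k=1: (−1)^1·6.0000/(2)·0.9669^2·0.2550^2 = -0.182393
d^2_{1,1}(0.5157) = +0.874176 -0.182393 = +0.691783
Phases: e^{-i·(1)·5.8698}=+0.915766+0.401712i, e^{-i·(1)·0.7193}=+0.752267-0.658858i ⇒ D=+0.659665-0.208341i

Wigner D-matrix element, Re=0.6597 Im=-0.2083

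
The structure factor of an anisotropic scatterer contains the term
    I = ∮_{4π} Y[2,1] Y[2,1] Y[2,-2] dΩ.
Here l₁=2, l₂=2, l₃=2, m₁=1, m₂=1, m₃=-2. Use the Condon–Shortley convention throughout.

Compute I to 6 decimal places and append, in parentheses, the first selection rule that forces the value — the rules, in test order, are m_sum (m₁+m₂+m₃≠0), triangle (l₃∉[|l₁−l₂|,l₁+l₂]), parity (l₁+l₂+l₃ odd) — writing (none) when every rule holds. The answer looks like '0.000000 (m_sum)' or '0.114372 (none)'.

0.220728 (none)

Checks pass: Σm=0; 6 even; l₃=2∈[0,4].
(2·2+1)(2·2+1)(2·2+1) = 125
Δ: 2! 2! 2! / 7! → 1/630
sum: t=0:+1/8 t=1:−1/1 t=2:+1/8 = -3/4
3j²(2 2 2; 0 0 0) = Δ·Π!·Σ² = 2/35  (sign -1)
sum: t=1:−1/4 = -1/4
3j²(2 2 2; 1 1 -2) = Δ·Π!·Σ² = 3/35  (sign -1)
combine: 4πI² = 125·2/35·3/35 = 30/49
take √, sign +1: I = 0.22072812
No selection rule forces the value: the integral is nonzero (none).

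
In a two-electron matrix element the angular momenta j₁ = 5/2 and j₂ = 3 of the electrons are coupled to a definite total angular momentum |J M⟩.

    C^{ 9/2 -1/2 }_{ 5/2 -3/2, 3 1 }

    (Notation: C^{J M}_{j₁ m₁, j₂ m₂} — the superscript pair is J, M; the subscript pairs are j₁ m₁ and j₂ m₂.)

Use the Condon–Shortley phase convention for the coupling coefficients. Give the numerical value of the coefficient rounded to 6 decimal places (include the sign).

triangle: 1!·4!·5!/11! = 2880/39916800
(j±m)!: 1!·4!·4!·2!·4!·5! = 3317760
prefactor² = (2J+1)·Δ·N² = 184320/77
  k=0: +1/(0!·1!·4!·4!·0!·1!) = 1/576
  k=1: −1/(1!·0!·3!·3!·1!·2!) = -1/72
Σ = -7/576  ⇒  CG² = 184320/77·(-7/576)² = 35/99
CG = −√(35/99) = -0.594588

−√(35/99) = -0.594588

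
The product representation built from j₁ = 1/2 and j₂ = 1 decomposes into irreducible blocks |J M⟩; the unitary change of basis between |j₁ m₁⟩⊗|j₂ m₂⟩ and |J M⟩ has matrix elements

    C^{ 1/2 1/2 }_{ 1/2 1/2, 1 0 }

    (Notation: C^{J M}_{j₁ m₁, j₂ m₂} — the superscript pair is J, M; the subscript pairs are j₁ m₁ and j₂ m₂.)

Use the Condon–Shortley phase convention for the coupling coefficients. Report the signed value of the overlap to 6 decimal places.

+√(1/3) = +0.577350

√[2·1!0!1!/3! · 1!0!1!1!1!0!] = √(1/3)
  +(−1)^0/∏(0,1,0,1,0,0)! = 1  (running 1)
⟨..|..⟩ = √(1/3)·(1) = +0.577350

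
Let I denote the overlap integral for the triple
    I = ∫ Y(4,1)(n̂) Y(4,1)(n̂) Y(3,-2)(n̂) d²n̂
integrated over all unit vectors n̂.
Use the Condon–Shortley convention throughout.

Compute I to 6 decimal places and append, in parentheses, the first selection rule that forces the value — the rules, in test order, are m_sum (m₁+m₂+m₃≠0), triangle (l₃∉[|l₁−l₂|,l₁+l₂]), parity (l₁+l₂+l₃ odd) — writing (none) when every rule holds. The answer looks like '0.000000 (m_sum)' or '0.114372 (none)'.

L=11 odd ⇒ parity kills the (l;000) factor ⇒ I = 0

0.000000 (parity)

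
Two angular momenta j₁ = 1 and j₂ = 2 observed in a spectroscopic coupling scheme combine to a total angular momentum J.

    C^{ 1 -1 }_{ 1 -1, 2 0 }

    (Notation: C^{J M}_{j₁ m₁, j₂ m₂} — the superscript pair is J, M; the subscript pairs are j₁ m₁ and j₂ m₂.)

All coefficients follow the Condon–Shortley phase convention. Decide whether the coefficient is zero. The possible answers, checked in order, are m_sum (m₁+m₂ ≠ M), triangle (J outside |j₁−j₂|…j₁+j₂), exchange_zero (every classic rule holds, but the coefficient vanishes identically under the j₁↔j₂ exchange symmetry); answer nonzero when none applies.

nonzero

m-sum: m₁+m₂ = -1+0 = -1, M = -1  ✓
triangle: |j₁−j₂| = 1 ≤ J = 1 ≤ j₁+j₂ = 3  ✓
exchange: j₁≠j₂ or m₁≠m₂ — the exchange symmetry imposes no constraint here
value check: CG = +√(1/10) = +0.316228 ≠ 0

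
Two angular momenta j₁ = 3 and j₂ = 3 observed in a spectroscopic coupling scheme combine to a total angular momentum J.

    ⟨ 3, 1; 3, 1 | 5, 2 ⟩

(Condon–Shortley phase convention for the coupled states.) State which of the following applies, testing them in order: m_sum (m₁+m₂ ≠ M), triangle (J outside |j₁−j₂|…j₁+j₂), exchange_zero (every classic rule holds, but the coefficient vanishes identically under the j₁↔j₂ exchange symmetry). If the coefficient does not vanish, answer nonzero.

exchange_zero

m-sum: m₁+m₂ = 1+1 = 2, M = 2  ✓
triangle: |j₁−j₂| = 0 ≤ J = 5 ≤ j₁+j₂ = 6  ✓
exchange: j₁=j₂ and m₁=m₂, and (−1)^(j₁+j₂−J) = (−1)^1 = −1 forces ⟨j₁m₁;j₂m₂|JM⟩ = −⟨j₂m₂;j₁m₁|JM⟩ = −⟨j₁m₁;j₂m₂|JM⟩ ⇒ the coefficient vanishes identically
Racah sum check: Σ_k collapses to 0 ⇒ CG = 0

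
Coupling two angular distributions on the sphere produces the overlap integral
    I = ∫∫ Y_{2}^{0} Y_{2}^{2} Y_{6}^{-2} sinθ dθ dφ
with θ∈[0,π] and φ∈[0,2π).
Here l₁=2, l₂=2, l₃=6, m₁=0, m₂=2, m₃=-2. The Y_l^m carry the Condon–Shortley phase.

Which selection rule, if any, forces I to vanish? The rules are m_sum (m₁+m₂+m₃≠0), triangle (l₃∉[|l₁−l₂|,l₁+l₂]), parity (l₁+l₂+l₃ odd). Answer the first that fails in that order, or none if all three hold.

azimuthal sum: 0 + 2 − 2 = 0  ✓
l₃ must lie in [0,4]; have l₃=6  ✗
L = 2 + 2 + 6 = 10 (even)

triangle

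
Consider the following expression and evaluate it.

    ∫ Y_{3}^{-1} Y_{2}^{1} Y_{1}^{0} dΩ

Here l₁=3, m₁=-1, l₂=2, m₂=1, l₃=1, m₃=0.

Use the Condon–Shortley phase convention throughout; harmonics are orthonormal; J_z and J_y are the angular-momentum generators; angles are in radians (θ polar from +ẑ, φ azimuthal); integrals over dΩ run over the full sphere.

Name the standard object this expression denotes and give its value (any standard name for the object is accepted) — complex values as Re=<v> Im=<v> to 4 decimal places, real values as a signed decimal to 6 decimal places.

Gaunt coefficient, -0.233597

This is a Gaunt coefficient — the integral of a triple product of spherical harmonics over the sphere.
m-sum 0 ✓  L=6 even ✓  1≤1≤5 ✓
Π(2lᵢ+1) = 7×5×3 = 105
triangle coeff Δ(3,2,1) = 1/105
Σ_t [2,2]: t=2:+1/4 = 1/4
(3j)²=3/35 [(3 2 1; 0 0 0)], sign=-1
Σ_t [3,3]: t=3:−1/6 = -1/6
(3j)²=8/105 [(3 2 1; -1 1 0)], sign=+1
⇒ 4πI² = 24/35
I = (-1)√(24/35/(4π)) = -0.23359668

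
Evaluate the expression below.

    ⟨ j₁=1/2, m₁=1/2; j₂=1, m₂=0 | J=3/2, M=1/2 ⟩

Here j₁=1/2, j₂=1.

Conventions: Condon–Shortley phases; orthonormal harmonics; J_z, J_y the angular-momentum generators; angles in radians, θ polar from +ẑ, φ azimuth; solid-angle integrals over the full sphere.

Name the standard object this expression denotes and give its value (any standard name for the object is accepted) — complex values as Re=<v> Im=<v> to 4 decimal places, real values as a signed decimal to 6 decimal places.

This is a Clebsch–Gordan (vector-coupling) coefficient.
triangle: 0!×1!×2!/4! = 2/24
(j±m)!: 1!×0!×1!×1!×2!×1! = 2
prefactor² = (2J+1)×Δ×N² = 2/3
  k=0: +1/(0!×0!×0!×1!×1!×1!) = 1
Σ = 1  ⇒  CG² = 2/3×1² = 2/3
CG = +√(2/3) = +0.816497

Clebsch–Gordan coefficient, +√(2/3) ≈ +0.816497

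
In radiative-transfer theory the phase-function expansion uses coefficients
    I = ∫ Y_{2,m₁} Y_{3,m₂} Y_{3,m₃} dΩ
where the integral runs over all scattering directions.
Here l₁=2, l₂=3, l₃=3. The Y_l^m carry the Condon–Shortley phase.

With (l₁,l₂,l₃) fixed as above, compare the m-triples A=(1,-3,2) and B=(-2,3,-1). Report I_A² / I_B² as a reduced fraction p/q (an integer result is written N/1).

5/2

Shared (l₁,l₂,l₃)=(2,3,3): N and (l;000)² cancel in I_A²/I_B².
A: Δ = 2!·2!·4!/9! = 1/3780; Racah Σ t=0..0: t=0:+1/48 = 1/48; ⇒ 3j(2 3 3; 1 -3 2)² = 5/84, sgn -1
B: Δ = 2!·2!·4!/9! = 1/3780; Racah Σ t=2..2: t=2:+1/96 = 1/96; ⇒ 3j(2 3 3; -2 3 -1)² = 1/42, sgn +1
I_A²/I_B² = (5/84)/(1/42) = 5/2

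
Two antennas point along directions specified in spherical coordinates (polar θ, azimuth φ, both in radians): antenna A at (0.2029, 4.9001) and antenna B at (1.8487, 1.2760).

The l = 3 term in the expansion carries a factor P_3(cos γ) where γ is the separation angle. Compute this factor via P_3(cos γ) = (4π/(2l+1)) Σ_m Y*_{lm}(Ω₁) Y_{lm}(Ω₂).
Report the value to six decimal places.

0.447057

Summing Y*_{l m}(θ₁,φ₁)·Y_{l m}(θ₂,φ₂) over m ∈ [−3, 3]; prefactor 4π/(2·3+1) = 1.795196:
  m=-3: Y*=-0.00182 + 0.00289j  Y=-0.28699 + 0.23514j  product -0.00016 - 0.00126j
  m=-2: Y*=-0.03782 - 0.01490j  Y=0.21550 + 0.14416j  product -0.00600 - 0.00866j
  m=-1: Y*=0.04614 - 0.24293j  Y=-0.05632 + 0.18547j  product 0.04246 + 0.02224j
  m=+0: Y*=0.65683 + 0.00000j  Y=0.26861 + 0.00000j  product 0.17643 + 0.00000j
  m=+1: Y*=-0.04614 - 0.24293j  Y=0.05632 + 0.18547j  product 0.04246 - 0.02224j
  m=+2: Y*=-0.03782 + 0.01490j  Y=0.21550 - 0.14416j  product -0.00600 + 0.00866j
  m=+3: Y*=0.00182 + 0.00289j  Y=0.28699 + 0.23514j  product -0.00016 + 0.00126j
Accumulated sum 0.24903 - 0.00000j; after 4π/(2l+1) scaling, 0.44706 - 0.00000j ⇒ P_3 = 0.447057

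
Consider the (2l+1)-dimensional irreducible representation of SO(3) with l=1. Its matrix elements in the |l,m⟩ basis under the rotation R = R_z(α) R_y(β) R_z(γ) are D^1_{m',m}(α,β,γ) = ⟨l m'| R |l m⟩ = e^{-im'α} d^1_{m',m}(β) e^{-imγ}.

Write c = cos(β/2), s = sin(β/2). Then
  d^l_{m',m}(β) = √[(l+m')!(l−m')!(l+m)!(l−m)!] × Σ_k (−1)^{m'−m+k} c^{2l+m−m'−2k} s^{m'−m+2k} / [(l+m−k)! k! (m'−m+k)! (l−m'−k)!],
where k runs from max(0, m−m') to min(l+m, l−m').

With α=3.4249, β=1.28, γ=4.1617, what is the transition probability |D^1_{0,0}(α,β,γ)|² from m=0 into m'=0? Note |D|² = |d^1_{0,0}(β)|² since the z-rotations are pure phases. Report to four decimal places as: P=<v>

D^1_{0,0}(3.4249,1.2800,4.1617) = e^{-i·0·3.4249}·d^1_{0,0}(1.2800)·e^{-i·0·4.1617}. Compute d first:
c=cos(1.280000/2)=0.802096, s=sin(1.280000/2)=0.597195; N=√[1·1·1·1]=1.000000
k: max(0,(0)−(0))=0 … min(1+(0),1−(0))=1
  k=0: (−1)^0·1.0000/(1)·0.8021^2·0.5972^0 = +0.643358
  k=1: (−1)^1·1.0000/(1)·0.8021^0·0.5972^2 = -0.356642
d^1_{0,0}(1.2800) = +0.643358 -0.356642 = +0.286715
|D^1_{0,0}|² = |d^1_{0,0}(β)|² = (+0.286715)² = 0.082206 (the z-rotation phases have unit modulus)

P=0.0822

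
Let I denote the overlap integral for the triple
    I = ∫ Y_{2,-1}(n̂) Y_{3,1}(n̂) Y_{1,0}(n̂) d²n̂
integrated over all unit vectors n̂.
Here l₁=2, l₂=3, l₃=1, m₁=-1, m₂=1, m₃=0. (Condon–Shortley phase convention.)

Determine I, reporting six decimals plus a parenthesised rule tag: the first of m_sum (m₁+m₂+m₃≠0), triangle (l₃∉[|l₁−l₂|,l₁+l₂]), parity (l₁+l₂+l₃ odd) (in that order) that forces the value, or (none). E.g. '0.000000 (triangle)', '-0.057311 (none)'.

-0.233597 (none)

Rules hold: Σm=0, L=6 even, 1≤1≤5.
N = 5·7·3 = 105
Δ = 4!·0!·2!/7! = 1/105
Racah Σ t=2..2: t=2:+1/4 = 1/4
⇒ 3j(2 3 1; 0 0 0)² = 3/35, sgn -1
Racah Σ t=3..3: t=3:−1/6 = -1/6
⇒ 3j(2 3 1; -1 1 0)² = 8/105, sgn +1
4πI² = N·(3j₀)²·(3jₘ)² = 24/35
I = -1·√(0.685714/4π) = -0.23359668
No selection rule forces the value: the integral is nonzero (none).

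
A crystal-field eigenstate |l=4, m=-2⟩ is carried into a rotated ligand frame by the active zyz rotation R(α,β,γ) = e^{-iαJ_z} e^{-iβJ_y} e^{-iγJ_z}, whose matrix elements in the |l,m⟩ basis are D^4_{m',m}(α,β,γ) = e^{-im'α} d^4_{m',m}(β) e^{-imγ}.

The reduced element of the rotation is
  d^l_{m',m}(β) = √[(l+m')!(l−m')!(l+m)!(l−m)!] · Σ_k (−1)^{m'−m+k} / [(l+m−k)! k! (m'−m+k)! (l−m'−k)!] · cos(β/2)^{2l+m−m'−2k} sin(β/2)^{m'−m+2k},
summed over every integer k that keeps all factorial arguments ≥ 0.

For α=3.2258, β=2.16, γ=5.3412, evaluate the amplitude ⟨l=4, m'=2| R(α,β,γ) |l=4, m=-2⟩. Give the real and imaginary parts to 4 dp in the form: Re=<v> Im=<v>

Re=0.2041 Im=0.3905

D^4_{2,-2}(3.2258,2.1600,5.3412) = e^{-i·2·3.2258}·d^4_{2,-2}(2.1600)·e^{-i·-2·5.3412}. Compute d first:
c=cos(2.160000/2)=0.471328, s=sin(2.160000/2)=0.881958; N=√[720·2·2·720]=1440.000000
The bounds max(0,m−m')=0 and min(l+m,l−m')=2 give 3 terms
  k=0: (−1)^4·1440.0000/(96)·0.4713^4·0.8820^4 = +0.447896
  k=1: (−1)^5·1440.0000/(120)·0.4713^2·0.8820^6 = -1.254629
  k=2: (−1)^6·1440.0000/(1440)·0.4713^0·0.8820^8 = +0.366085
d^4_{2,-2}(2.1600) = +0.447896 -1.254629 +0.366085 = -0.440648
Attach z-rotation phases: D = e^{-i(2)(3.2258)}·(-0.440648)·e^{-i(-2)(5.3412)} = +0.204103+0.390528i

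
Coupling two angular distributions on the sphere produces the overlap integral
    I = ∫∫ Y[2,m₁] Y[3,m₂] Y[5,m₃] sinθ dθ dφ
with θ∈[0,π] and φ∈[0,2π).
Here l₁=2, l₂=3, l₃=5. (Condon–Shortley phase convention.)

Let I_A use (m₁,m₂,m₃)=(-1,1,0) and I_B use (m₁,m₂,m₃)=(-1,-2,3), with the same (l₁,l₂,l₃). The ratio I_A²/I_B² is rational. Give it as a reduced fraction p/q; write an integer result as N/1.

25/56

Same 2,3,5: normalisation and zero-m 3j drop out of the ratio.
A: Δ: 0! 4! 6! / 11! → 1/2310; sum: t=0:+1/288 = 1/288; 3j²(2 3 5; -1 1 0) = Δ·Π!·Σ² = 5/231  (sign -1)
B: Δ: 0! 4! 6! / 11! → 1/2310; sum: t=0:+1/720 = 1/720; 3j²(2 3 5; -1 -2 3) = Δ·Π!·Σ² = 8/165  (sign +1)
I_A²/I_B² = (5/231)/(8/165) = 25/56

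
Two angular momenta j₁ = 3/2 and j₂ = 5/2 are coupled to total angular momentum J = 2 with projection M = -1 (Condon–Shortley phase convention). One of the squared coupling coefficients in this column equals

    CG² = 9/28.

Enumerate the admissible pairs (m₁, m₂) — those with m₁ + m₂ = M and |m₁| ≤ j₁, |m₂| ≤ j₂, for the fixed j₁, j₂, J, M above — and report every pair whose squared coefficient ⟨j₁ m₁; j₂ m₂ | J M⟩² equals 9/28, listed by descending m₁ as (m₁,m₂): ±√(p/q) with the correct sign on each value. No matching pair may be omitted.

(-3/2,1/2): +√(9/28)

Admissible pairs with m₁+m₂ = M = -1: (-3/2,1/2), (-1/2,-1/2), (1/2,-3/2), (3/2,-5/2)
  (m₁,m₂)=(3/2,-5/2): CG² = 5/14, CG = +√(5/14)
  (m₁,m₂)=(1/2,-3/2): CG² = 1/42, CG = +√(1/42)
  (m₁,m₂)=(-1/2,-1/2): CG² = 25/84, CG = −√(25/84)
  (m₁,m₂)=(-3/2,1/2): CG² = 9/28, CG = +√(9/28)   ← matches the target
Pairs with CG² = 9/28: (-3/2,1/2): +√(9/28)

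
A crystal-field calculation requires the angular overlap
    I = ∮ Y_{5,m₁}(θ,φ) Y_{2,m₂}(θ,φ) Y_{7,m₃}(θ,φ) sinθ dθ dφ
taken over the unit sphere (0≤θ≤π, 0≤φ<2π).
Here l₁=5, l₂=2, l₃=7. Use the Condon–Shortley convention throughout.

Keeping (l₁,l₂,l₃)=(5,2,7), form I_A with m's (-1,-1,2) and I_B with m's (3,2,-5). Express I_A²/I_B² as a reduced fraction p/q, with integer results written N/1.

28/33

l's match ⇒ only the (l;m) 3-j factors differ between A and B.
A: triangle coeff Δ(5,2,7) = 1/15015; Σ_t [0,0]: t=0:+1/103680 = 1/103680; (3j)²=4/143 [(5 2 7; -1 -1 2)], sign=-1
B: triangle coeff Δ(5,2,7) = 1/15015; Σ_t [0,0]: t=0:+1/1935360 = 1/1935360; (3j)²=3/91 [(5 2 7; 3 2 -5)], sign=+1
I_A²/I_B² = (4/143)/(3/91) = 28/33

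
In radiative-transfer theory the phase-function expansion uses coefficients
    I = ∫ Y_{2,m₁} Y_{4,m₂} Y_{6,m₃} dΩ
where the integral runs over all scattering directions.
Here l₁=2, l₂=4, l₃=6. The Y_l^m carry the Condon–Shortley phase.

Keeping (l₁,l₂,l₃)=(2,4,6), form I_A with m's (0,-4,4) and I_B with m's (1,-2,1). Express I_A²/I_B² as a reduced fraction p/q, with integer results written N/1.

Same 2,4,6: normalisation and zero-m 3j drop out of the ratio.
A: Δ: 0! 4! 8! / 13! → 1/6435; sum: t=0:+1/161280 = 1/161280; 3j²(2 4 6; 0 -4 4) = Δ·Π!·Σ² = 1/143  (sign +1)
B: Δ: 0! 4! 8! / 13! → 1/6435; sum: t=0:+1/8640 = 1/8640; 3j²(2 4 6; 1 -2 1) = Δ·Π!·Σ² = 14/1287  (sign -1)
I_A²/I_B² = (1/143)/(14/1287) = 9/14

9/14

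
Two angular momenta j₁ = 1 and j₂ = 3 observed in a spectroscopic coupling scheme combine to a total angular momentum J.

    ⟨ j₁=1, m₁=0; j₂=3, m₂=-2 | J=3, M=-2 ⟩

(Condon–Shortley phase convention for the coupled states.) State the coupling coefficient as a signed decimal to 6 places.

+0.577350

triangle: 1!×1!×5!/8! = 120/40320
(j±m)!: 1!×1!×1!×5!×1!×5! = 14400
prefactor² = (2J+1)×Δ×N² = 300
  k=0: +1/(0!×1!×1!×1!×0!×4!) = 1/24
  k=1: −1/(1!×0!×0!×0!×1!×5!) = -1/120
Σ = 1/30  ⇒  CG² = 300×(1/30)² = 1/3
CG = +√(1/3) = +0.577350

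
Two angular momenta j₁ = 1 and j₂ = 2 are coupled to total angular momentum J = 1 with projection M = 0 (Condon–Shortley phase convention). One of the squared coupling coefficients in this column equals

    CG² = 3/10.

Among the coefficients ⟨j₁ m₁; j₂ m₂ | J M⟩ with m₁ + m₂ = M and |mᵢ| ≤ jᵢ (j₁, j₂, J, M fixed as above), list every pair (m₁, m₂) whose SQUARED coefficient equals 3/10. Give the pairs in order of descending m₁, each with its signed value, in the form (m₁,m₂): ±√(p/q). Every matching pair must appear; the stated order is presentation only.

Admissible pairs with m₁+m₂ = M = 0: (-1,1), (0,0), (1,-1)
  (m₁,m₂)=(1,-1): CG² = 3/10, CG = +√(3/10)   ← matches the target
  (m₁,m₂)=(0,0): CG² = 2/5, CG = −√(2/5)
  (m₁,m₂)=(-1,1): CG² = 3/10, CG = +√(3/10)   ← matches the target
Pairs with CG² = 3/10: (1,-1): +√(3/10); (-1,1): +√(3/10)

(1,-1): +√(3/10); (-1,1): +√(3/10)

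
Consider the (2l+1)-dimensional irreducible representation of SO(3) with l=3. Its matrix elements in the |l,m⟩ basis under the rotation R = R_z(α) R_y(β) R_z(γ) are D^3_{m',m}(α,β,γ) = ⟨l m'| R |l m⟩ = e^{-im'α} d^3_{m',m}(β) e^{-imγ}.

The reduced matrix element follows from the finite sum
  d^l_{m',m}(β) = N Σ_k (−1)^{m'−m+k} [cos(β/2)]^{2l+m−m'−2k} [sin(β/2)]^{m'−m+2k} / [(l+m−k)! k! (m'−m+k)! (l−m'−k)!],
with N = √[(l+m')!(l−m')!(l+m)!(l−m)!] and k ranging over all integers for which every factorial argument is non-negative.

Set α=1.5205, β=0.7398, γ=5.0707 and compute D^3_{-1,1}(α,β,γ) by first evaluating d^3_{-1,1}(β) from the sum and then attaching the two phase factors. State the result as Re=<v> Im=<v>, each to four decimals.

D^3_{-1,1}(1.5205,0.7398,5.0707) = e^{-i·-1·1.5205}·d^3_{-1,1}(0.7398)·e^{-i·1·5.0707}. Compute d first:
With c≡cos(β/2)=0.932364 and s≡sin(β/2)=0.361522, N=[2·24·24·2]^{1/2}=48.000000
Admissible k: 2..4 (factorial args all ≥0)
  k=2: (−1)^0·48.0000/(8)·0.9324^4·0.3615^2 = +0.592601
  k=3: (−1)^1·48.0000/(6)·0.9324^2·0.3615^4 = -0.118796
  k=4: (−1)^2·48.0000/(48)·0.9324^0·0.3615^6 = +0.002233
d^3_{-1,1}(0.7398) = +0.592601 -0.118796 +0.002233 = +0.476038
Phases: e^{-i·(-1)·1.5205}=+0.050275+0.998735i, e^{-i·(1)·5.0707}=+0.350693+0.936490i ⇒ D=-0.436848+0.189145i

Re=-0.4368 Im=0.1891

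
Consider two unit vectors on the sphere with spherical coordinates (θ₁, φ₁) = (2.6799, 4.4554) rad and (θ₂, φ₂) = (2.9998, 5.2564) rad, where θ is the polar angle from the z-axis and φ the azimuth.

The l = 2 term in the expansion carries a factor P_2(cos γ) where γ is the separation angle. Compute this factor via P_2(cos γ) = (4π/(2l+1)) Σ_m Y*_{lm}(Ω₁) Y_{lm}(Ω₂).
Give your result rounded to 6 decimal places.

Expand P_2 via completeness: Σ_{m} conj(Y_{2,m}) at Ω₁ times Y_{2,m} at Ω₂ —
  term(m=-2) = (-0.000018, -0.000591)   from Y*(Ω₁)=(-0.066748, 0.037685), Y(Ω₂)=(-0.003581, 0.006833)
  term(m=-1) = (0.023177, -0.023911)   from Y*(Ω₁)=(0.078312, 0.297992), Y(Ω₂)=(-0.055939, -0.092477)
  term(m=+0) = (0.271082, 0.000000)   from Y*(Ω₁)=(0.443026, -0.000000), Y(Ω₂)=(0.611887, 0.000000)
  term(m=+1) = (0.023177, 0.023911)   from Y*(Ω₁)=(-0.078312, 0.297992), Y(Ω₂)=(0.055939, -0.092477)
  term(m=+2) = (-0.000018, 0.000591)   from Y*(Ω₁)=(-0.066748, -0.037685), Y(Ω₂)=(-0.003581, -0.006833)
Accumulated sum (0.317398, 0.000000); after 4π/(2l+1) scaling, (0.797709, 0.000000) ⇒ P_2 = 0.797709

0.797709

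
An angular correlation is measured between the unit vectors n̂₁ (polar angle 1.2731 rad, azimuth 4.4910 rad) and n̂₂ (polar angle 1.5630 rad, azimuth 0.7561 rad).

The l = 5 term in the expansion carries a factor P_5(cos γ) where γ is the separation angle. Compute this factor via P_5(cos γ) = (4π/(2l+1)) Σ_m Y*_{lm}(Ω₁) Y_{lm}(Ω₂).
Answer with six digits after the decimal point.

Expand P_5 via completeness: Σ_{m} conj(Y_{5,m}) at Ω₁ times Y_{5,m} at Ω₂ —
  m=-5: Y*=-0.33149 - 0.16583j  Y=-0.37252 + 0.27673j  product 0.16938 - 0.02996j
  m=-4: Y*=0.22759 - 0.27844j  Y=-0.01136 - 0.00134j  product -0.00296 + 0.00286j
  m=-3: Y*=-0.04205 - 0.05372j  Y=0.22206 + 0.26498j  product 0.00490 - 0.02307j
  m=-2: Y*=0.30457 - 0.14442j  Y=-0.00077 + 0.01319j  product 0.00167 + 0.00413j
  m=-1: Y*=0.00330 + 0.01465j  Y=0.23281 - 0.21955j  product 0.00399 + 0.00269j
  m=+0: Y*=0.32396 + 0.00000j  Y=0.01367 + 0.00000j  product 0.00443 + 0.00000j
  m=+1: Y*=-0.00330 + 0.01465j  Y=-0.23281 - 0.21955j  product 0.00399 - 0.00269j
  m=+2: Y*=0.30457 + 0.14442j  Y=-0.00077 - 0.01319j  product 0.00167 - 0.00413j
  m=+3: Y*=0.04205 - 0.05372j  Y=-0.22206 + 0.26498j  product 0.00490 + 0.02307j
  m=+4: Y*=0.22759 + 0.27844j  Y=-0.01136 + 0.00134j  product -0.00296 - 0.00286j
  m=+5: Y*=0.33149 - 0.16583j  Y=0.37252 + 0.27673j  product 0.16938 + 0.02996j
Σ over m = 0.35836 + 0.00000j; ×(4π/11) → 0.40939 + 0.00000j. Real part: 0.409395

0.409395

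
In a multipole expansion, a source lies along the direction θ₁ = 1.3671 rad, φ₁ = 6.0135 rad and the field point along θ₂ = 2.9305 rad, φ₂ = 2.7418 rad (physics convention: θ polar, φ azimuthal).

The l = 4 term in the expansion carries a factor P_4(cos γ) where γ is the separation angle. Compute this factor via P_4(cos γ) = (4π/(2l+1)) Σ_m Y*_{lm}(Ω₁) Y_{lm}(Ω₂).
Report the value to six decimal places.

Addition theorem: P_4(cos γ) = (4π/9) Σ_m Y*_{lm}(Ω₁) Y_{lm}(Ω₂), m = −4…4:
  m=-4: (0.192309, -0.358764) × (-0.000024, 0.000853) = (0.000301, 0.000173)  (running Σ = (0.000301, 0.000173))
  m=-3: (0.164139, -0.172095) × (0.004086, 0.010491) = (0.002476, 0.001019)  (running Σ = (0.002777, 0.001191))
  m=-2: (-0.196430, 0.117578) × (0.058273, 0.059950) = (-0.018495, -0.004924)  (running Σ = (-0.015718, -0.003733))
  m=-1: (-0.245128, 0.067758) × (0.329689, 0.139310) = (-0.090255, -0.011810)  (running Σ = (-0.105973, -0.015543))
  m=0: (0.193690, -0.000000) × (0.667652, 0.000000) = (0.129317, 0.000000)  (running Σ = (0.023344, -0.015543))
  m=1: (0.245128, 0.067758) × (-0.329689, 0.139310) = (-0.090255, 0.011810)  (running Σ = (-0.066912, -0.003733))
  m=2: (-0.196430, -0.117578) × (0.058273, -0.059950) = (-0.018495, 0.004924)  (running Σ = (-0.085407, 0.001191))
  m=3: (-0.164139, -0.172095) × (-0.004086, 0.010491) = (0.002476, -0.001019)  (running Σ = (-0.082931, 0.000173))
  m=4: (0.192309, 0.358764) × (-0.000024, -0.000853) = (0.000301, -0.000173)  (running Σ = (-0.082630, 0.000000))
Σ over m = (-0.082630, 0.000000); ×(4π/9) → (-0.115373, 0.000000). Real part: -0.115373

-0.115373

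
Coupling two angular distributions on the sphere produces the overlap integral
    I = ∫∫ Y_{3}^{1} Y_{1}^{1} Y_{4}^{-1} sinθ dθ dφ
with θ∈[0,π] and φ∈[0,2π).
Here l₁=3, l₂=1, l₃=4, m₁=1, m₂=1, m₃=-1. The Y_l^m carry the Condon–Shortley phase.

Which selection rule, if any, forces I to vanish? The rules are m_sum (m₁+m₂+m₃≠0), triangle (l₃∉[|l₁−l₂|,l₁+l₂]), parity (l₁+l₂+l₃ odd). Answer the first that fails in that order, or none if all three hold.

azimuthal sum: 1 + 1 − 1 = 1  ✗
2 ≤ 4 ≤ 4 (triangle on l)
L = 3 + 1 + 4 = 8 (even)

m_sum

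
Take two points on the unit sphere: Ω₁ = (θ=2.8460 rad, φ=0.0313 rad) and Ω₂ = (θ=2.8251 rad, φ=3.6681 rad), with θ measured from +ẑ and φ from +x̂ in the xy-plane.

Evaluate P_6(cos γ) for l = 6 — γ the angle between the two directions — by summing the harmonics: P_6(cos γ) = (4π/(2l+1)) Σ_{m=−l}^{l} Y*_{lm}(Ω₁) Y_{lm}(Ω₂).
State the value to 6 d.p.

-0.414729

Expand P_6 via completeness: Σ_{m} conj(Y_{6,m}) at Ω₁ times Y_{6,m} at Ω₂ —
  m=-6: Y*=0.00029 + 0.00006j  Y=-0.00044 + 0.00001j  product -0.00000 - 0.00000j
  m=-5: Y*=-0.00332 - 0.00052j  Y=-0.00406 - 0.00226j  product 0.00001 + 0.00001j
  m=-4: Y*=0.02311 + 0.00291j  Y=-0.01526 - 0.02573j  product -0.00028 - 0.00064j
  m=-3: Y*=-0.10837 - 0.01021j  Y=-0.00113 - 0.12941j  product -0.00120 + 0.01404j
  m=-2: Y*=0.33555 + 0.02103j  Y=0.18208 - 0.31964j  product 0.06782 - 0.10343j
  m=-1: Y*=-0.59471 - 0.01862j  Y=0.50804 - 0.29529j  product -0.30764 + 0.16615j
  m=+0: Y*=0.27490 + 0.00000j  Y=0.19472 + 0.00000j  product 0.05353 + 0.00000j
  m=+1: Y*=0.59471 - 0.01862j  Y=-0.50804 - 0.29529j  product -0.30764 - 0.16615j
  m=+2: Y*=0.33555 - 0.02103j  Y=0.18208 + 0.31964j  product 0.06782 + 0.10343j
  m=+3: Y*=0.10837 - 0.01021j  Y=0.00113 - 0.12941j  product -0.00120 - 0.01404j
  m=+4: Y*=0.02311 - 0.00291j  Y=-0.01526 + 0.02573j  product -0.00028 + 0.00064j
  m=+5: Y*=0.00332 - 0.00052j  Y=0.00406 - 0.00226j  product 0.00001 - 0.00001j
  m=+6: Y*=0.00029 - 0.00006j  Y=-0.00044 - 0.00001j  product -0.00000 + 0.00000j
Σ over m = -0.42904 + 0.00000j; ×(4π/13) → -0.41473 + 0.00000j. Real part: -0.414729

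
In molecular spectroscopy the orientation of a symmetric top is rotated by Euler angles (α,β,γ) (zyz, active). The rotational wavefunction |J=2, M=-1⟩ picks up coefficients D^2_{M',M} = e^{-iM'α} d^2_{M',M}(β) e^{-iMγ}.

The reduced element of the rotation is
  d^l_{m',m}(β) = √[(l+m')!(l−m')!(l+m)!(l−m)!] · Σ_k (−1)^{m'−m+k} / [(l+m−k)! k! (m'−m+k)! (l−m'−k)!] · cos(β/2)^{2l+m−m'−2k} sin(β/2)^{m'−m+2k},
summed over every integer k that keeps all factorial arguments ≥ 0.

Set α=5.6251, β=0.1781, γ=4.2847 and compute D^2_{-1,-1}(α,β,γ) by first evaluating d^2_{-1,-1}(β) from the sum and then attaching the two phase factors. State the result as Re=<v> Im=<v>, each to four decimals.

Re=-0.8499 Im=-0.4479

Split into d^2_{-1,-1}(β=0.1781) × two z-phases.
With c≡cos(β/2)=0.996038 and s≡sin(β/2)=0.088932, N=[1·6·1·6]^{1/2}=6.000000
Admissible k: 0..1 (factorial args all ≥0)
  k=0: (−1)^0·6.0000/(6)·0.9960^4·0.0889^0 = +0.984245
  k=1: (−1)^1·6.0000/(2)·0.9960^2·0.0889^2 = -0.023539
d^2_{-1,-1}(0.1781) = +0.984245 -0.023539 = +0.960705
D = (+0.791165-0.611603i)·(+0.960705)·(-0.414769-0.909927i) = -0.849902-0.447908i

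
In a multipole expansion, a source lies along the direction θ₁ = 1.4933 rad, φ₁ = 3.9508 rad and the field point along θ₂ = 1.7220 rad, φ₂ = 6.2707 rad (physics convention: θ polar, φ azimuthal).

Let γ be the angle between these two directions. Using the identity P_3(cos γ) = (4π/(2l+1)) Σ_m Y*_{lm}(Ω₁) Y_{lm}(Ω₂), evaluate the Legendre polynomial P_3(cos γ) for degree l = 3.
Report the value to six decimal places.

Term-by-term m-sum for l=3 (normalisation 4π/7 = 1.795196):
  term(m=-3) = (0.129967, -0.104352)   from Y*(Ω₁)=(0.312494, -0.270762), Y(Ω₂)=(0.402822, 0.015095)
  term(m=-2) = (0.000858, -0.011801)   from Y*(Ω₁)=(-0.003744, 0.078557), Y(Ω₂)=(-0.150400, -0.003756)
  term(m=-1) = (-0.060288, -0.064831)   from Y*(Ω₁)=(0.215685, 0.226208), Y(Ω₂)=(-0.283226, -0.003536)
  term(m=+0) = (-0.013923, -0.000000)   from Y*(Ω₁)=(-0.085807, -0.000000), Y(Ω₂)=(0.162256, 0.000000)
  term(m=+1) = (-0.060288, 0.064831)   from Y*(Ω₁)=(-0.215685, 0.226208), Y(Ω₂)=(0.283226, -0.003536)
  term(m=+2) = (0.000858, 0.011801)   from Y*(Ω₁)=(-0.003744, -0.078557), Y(Ω₂)=(-0.150400, 0.003756)
  term(m=+3) = (0.129967, 0.104352)   from Y*(Ω₁)=(-0.312494, -0.270762), Y(Ω₂)=(-0.402822, 0.015095)
Σ over m = (0.127152, 0.000000); ×(4π/7) → (0.228262, 0.000000). Real part: 0.228262

0.228262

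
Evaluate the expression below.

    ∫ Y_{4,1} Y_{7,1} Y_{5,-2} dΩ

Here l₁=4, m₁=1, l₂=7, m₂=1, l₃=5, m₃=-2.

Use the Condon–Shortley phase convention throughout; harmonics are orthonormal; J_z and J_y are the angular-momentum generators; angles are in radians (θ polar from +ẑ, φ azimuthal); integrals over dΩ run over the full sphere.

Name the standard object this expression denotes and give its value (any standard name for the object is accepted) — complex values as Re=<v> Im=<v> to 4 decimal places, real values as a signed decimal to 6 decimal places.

Gaunt coefficient, +0.070568

This is a Gaunt coefficient — the integral of a triple product of spherical harmonics over the sphere.
m-sum 0 ✓  L=16 even ✓  3≤5≤11 ✓
Π(2lᵢ+1) = 9×15×11 = 1485
triangle coeff Δ(4,7,5) = 1/6126120
Σ_t [2,4]: t=2:+1/69120 t=3:−1/20736 t=4:+1/69120 = -1/51840
(3j)²=280/21879 [(4 7 5; 0 0 0)], sign=+1
Σ_t [1,3]: t=1:−1/1209600 t=2:+1/69120 t=3:−1/51840 = -41/7257600
(3j)²=1681/510510 [(4 7 5; 1 1 -2)], sign=+1
⇒ 4πI² = 33620/537251
I = (+1)√(33620/537251/(4π)) = 0.07056759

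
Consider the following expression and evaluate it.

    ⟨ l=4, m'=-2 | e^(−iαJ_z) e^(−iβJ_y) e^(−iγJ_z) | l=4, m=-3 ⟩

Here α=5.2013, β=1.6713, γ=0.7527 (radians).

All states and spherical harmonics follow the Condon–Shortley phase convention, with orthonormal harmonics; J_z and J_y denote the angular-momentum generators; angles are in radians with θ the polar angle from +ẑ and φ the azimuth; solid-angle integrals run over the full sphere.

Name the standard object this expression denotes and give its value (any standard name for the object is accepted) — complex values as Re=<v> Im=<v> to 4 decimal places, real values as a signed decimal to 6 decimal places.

This is a Wigner D-matrix element — the rotation-matrix element ⟨l m'| R(α,β,γ) |l m⟩ in the angular-momentum basis.
Split into d^4_{-2,-3}(β=1.6713) × two z-phases.
With c≡cos(β/2)=0.670696 and s≡sin(β/2)=0.741733, N=[2·720·1·5040]^{1/2}=2693.993318
k: max(0,(-3)−(-2))=0 … min(4+(-3),4−(-2))=1
  k=0: (−1)^1·2693.9933/(720)·0.6707^7·0.7417^1 = -0.169430
  k=1: (−1)^2·2693.9933/(240)·0.6707^5·0.7417^3 = +0.621663
d^4_{-2,-3}(1.6713) = -0.169430 +0.621663 = +0.452233
D = (-0.558830-0.829282i)·(+0.452233)·(-0.634455+0.772960i) = +0.450223+0.042596i

Wigner D-matrix element, Re=0.4502 Im=0.0426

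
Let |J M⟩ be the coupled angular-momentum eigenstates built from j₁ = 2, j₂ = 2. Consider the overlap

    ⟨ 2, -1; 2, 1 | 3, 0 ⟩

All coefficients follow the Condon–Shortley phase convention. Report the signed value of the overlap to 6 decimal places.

−√(2/5) ≈ -0.632456

j₁+j₂−J=1  J+j₁−j₂=3  J−j₁+j₂=3  j₁+j₂+J+1=8
(j₁±m₁, j₂±m₂, J±M) = (1,3,3,1,3,3)
P² = 81/10
sum k=0..1:
  [0] +1/36 = 1/36
  [1] −1/4 = -1/4
S = -2/9
C² = P²·S² = 2/5 ; C = -0.632456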